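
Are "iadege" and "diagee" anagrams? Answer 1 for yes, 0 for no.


Strings: "iadege", "diagee"
Sorted first:  adeegi
Sorted second: adeegi
Sorted forms match => anagrams

1


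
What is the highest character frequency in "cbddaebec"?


Input: cbddaebec
Character counts:
  'a': 1
  'b': 2
  'c': 2
  'd': 2
  'e': 2
Maximum frequency: 2

2


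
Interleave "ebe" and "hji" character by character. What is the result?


Interleaving "ebe" and "hji":
  Position 0: 'e' from first, 'h' from second => "eh"
  Position 1: 'b' from first, 'j' from second => "bj"
  Position 2: 'e' from first, 'i' from second => "ei"
Result: ehbjei

ehbjei


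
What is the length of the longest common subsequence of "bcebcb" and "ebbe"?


LCS of "bcebcb" and "ebbe"
DP table:
           e    b    b    e
      0    0    0    0    0
  b   0    0    1    1    1
  c   0    0    1    1    1
  e   0    1    1    1    2
  b   0    1    2    2    2
  c   0    1    2    2    2
  b   0    1    2    3    3
LCS length = dp[6][4] = 3

3


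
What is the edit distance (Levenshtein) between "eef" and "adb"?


Computing edit distance: "eef" -> "adb"
DP table:
           a    d    b
      0    1    2    3
  e   1    1    2    3
  e   2    2    2    3
  f   3    3    3    3
Edit distance = dp[3][3] = 3

3


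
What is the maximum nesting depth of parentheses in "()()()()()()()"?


Input: "()()()()()()()"
Tracking depth:
  Position 0 '(': depth becomes 1
  Position 1 ')': depth becomes 0
  Position 2 '(': depth becomes 1
  Position 3 ')': depth becomes 0
  Position 4 '(': depth becomes 1
  Position 5 ')': depth becomes 0
  Position 6 '(': depth becomes 1
  Position 7 ')': depth becomes 0
  Position 8 '(': depth becomes 1
  Position 9 ')': depth becomes 0
  Position 10 '(': depth becomes 1
  Position 11 ')': depth becomes 0
  Position 12 '(': depth becomes 1
  Position 13 ')': depth becomes 0
Maximum depth reached: 1

1


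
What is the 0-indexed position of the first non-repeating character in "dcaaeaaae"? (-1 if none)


Input: dcaaeaaae
Character frequencies:
  'a': 5
  'c': 1
  'd': 1
  'e': 2
Scanning left to right for freq == 1:
  Position 0 ('d'): unique! => answer = 0

0


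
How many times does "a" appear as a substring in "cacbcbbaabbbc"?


Searching for "a" in "cacbcbbaabbbc"
Scanning each position:
  Position 0: "c" => no
  Position 1: "a" => MATCH
  Position 2: "c" => no
  Position 3: "b" => no
  Position 4: "c" => no
  Position 5: "b" => no
  Position 6: "b" => no
  Position 7: "a" => MATCH
  Position 8: "a" => MATCH
  Position 9: "b" => no
  Position 10: "b" => no
  Position 11: "b" => no
  Position 12: "c" => no
Total occurrences: 3

3


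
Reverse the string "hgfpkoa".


Input: hgfpkoa
Reading characters right to left:
  Position 6: 'a'
  Position 5: 'o'
  Position 4: 'k'
  Position 3: 'p'
  Position 2: 'f'
  Position 1: 'g'
  Position 0: 'h'
Reversed: aokpfgh

aokpfgh


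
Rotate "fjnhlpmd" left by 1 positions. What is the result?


Input: "fjnhlpmd", rotate left by 1
First 1 characters: "f"
Remaining characters: "jnhlpmd"
Concatenate remaining + first: "jnhlpmd" + "f" = "jnhlpmdf"

jnhlpmdf


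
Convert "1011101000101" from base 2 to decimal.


Input: "1011101000101" in base 2
Positional expansion:
  Digit '1' (value 1) x 2^12 = 4096
  Digit '0' (value 0) x 2^11 = 0
  Digit '1' (value 1) x 2^10 = 1024
  Digit '1' (value 1) x 2^9 = 512
  Digit '1' (value 1) x 2^8 = 256
  Digit '0' (value 0) x 2^7 = 0
  Digit '1' (value 1) x 2^6 = 64
  Digit '0' (value 0) x 2^5 = 0
  Digit '0' (value 0) x 2^4 = 0
  Digit '0' (value 0) x 2^3 = 0
  Digit '1' (value 1) x 2^2 = 4
  Digit '0' (value 0) x 2^1 = 0
  Digit '1' (value 1) x 2^0 = 1
Sum = 5957

5957


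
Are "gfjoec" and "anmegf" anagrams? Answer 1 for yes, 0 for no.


Strings: "gfjoec", "anmegf"
Sorted first:  cefgjo
Sorted second: aefgmn
Differ at position 0: 'c' vs 'a' => not anagrams

0


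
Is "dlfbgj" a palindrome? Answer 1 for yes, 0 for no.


Input: dlfbgj
Reversed: jgbfld
  Compare pos 0 ('d') with pos 5 ('j'): MISMATCH
  Compare pos 1 ('l') with pos 4 ('g'): MISMATCH
  Compare pos 2 ('f') with pos 3 ('b'): MISMATCH
Result: not a palindrome

0


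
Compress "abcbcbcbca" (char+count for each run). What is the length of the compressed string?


Input: abcbcbcbca
Runs:
  'a' x 1 => "a1"
  'b' x 1 => "b1"
  'c' x 1 => "c1"
  'b' x 1 => "b1"
  'c' x 1 => "c1"
  'b' x 1 => "b1"
  'c' x 1 => "c1"
  'b' x 1 => "b1"
  'c' x 1 => "c1"
  'a' x 1 => "a1"
Compressed: "a1b1c1b1c1b1c1b1c1a1"
Compressed length: 20

20


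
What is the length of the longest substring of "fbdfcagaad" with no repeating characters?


Input: "fbdfcagaad"
Sliding window (track last position of each char):
  Position 0 ('f'): window [0,0] length 1 -- new best
  Position 1 ('b'): window [0,1] length 2 -- new best
  Position 2 ('d'): window [0,2] length 3 -- new best
  Position 3 ('f'): repeat (last at 0), move window start to 1
  Position 3 ('f'): window [1,3] length 3
  Position 4 ('c'): window [1,4] length 4 -- new best
  Position 5 ('a'): window [1,5] length 5 -- new best
  Position 6 ('g'): window [1,6] length 6 -- new best
  Position 7 ('a'): repeat (last at 5), move window start to 6
  Position 7 ('a'): window [6,7] length 2
  Position 8 ('a'): repeat (last at 7), move window start to 8
  Position 8 ('a'): window [8,8] length 1
  Position 9 ('d'): window [8,9] length 2
Longest substring with no repeats: "bdfcag" with length 6

6


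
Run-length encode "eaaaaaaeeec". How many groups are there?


Input: eaaaaaaeeec
Scanning for consecutive runs:
  Group 1: 'e' x 1 (positions 0-0)
  Group 2: 'a' x 6 (positions 1-6)
  Group 3: 'e' x 3 (positions 7-9)
  Group 4: 'c' x 1 (positions 10-10)
Total groups: 4

4


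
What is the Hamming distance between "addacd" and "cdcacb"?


Comparing "addacd" and "cdcacb" position by position:
  Position 0: 'a' vs 'c' => differ
  Position 1: 'd' vs 'd' => same
  Position 2: 'd' vs 'c' => differ
  Position 3: 'a' vs 'a' => same
  Position 4: 'c' vs 'c' => same
  Position 5: 'd' vs 'b' => differ
Total differences (Hamming distance): 3

3


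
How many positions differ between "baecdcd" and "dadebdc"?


Comparing "baecdcd" and "dadebdc" position by position:
  Position 0: 'b' vs 'd' => DIFFER
  Position 1: 'a' vs 'a' => same
  Position 2: 'e' vs 'd' => DIFFER
  Position 3: 'c' vs 'e' => DIFFER
  Position 4: 'd' vs 'b' => DIFFER
  Position 5: 'c' vs 'd' => DIFFER
  Position 6: 'd' vs 'c' => DIFFER
Positions that differ: 6

6


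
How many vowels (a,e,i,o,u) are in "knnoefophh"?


Input: knnoefophh
Checking each character:
  'k' at position 0: consonant
  'n' at position 1: consonant
  'n' at position 2: consonant
  'o' at position 3: vowel (running total: 1)
  'e' at position 4: vowel (running total: 2)
  'f' at position 5: consonant
  'o' at position 6: vowel (running total: 3)
  'p' at position 7: consonant
  'h' at position 8: consonant
  'h' at position 9: consonant
Total vowels: 3

3


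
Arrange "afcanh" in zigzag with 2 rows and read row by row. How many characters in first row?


Zigzag "afcanh" into 2 rows:
Placing characters:
  'a' => row 0
  'f' => row 1
  'c' => row 0
  'a' => row 1
  'n' => row 0
  'h' => row 1
Rows:
  Row 0: "acn"
  Row 1: "fah"
First row length: 3

3


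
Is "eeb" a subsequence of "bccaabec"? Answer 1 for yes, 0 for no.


Check if "eeb" is a subsequence of "bccaabec"
Greedy scan:
  Position 0 ('b'): no match needed
  Position 1 ('c'): no match needed
  Position 2 ('c'): no match needed
  Position 3 ('a'): no match needed
  Position 4 ('a'): no match needed
  Position 5 ('b'): no match needed
  Position 6 ('e'): matches sub[0] = 'e'
  Position 7 ('c'): no match needed
Only matched 1/3 characters => not a subsequence

0


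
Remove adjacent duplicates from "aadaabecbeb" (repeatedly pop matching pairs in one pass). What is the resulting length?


Input: aadaabecbeb
Stack-based adjacent duplicate removal:
  Read 'a': push. Stack: a
  Read 'a': matches stack top 'a' => pop. Stack: (empty)
  Read 'd': push. Stack: d
  Read 'a': push. Stack: da
  Read 'a': matches stack top 'a' => pop. Stack: d
  Read 'b': push. Stack: db
  Read 'e': push. Stack: dbe
  Read 'c': push. Stack: dbec
  Read 'b': push. Stack: dbecb
  Read 'e': push. Stack: dbecbe
  Read 'b': push. Stack: dbecbeb
Final stack: "dbecbeb" (length 7)

7


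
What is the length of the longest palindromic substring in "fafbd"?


Input: "fafbd"
Checking substrings for palindromes:
  [0:3] "faf" (len 3) => palindrome
Longest palindromic substring: "faf" with length 3

3


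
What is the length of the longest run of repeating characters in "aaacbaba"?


Input: "aaacbaba"
Scanning for longest run:
  Position 1 ('a'): continues run of 'a', length=2
  Position 2 ('a'): continues run of 'a', length=3
  Position 3 ('c'): new char, reset run to 1
  Position 4 ('b'): new char, reset run to 1
  Position 5 ('a'): new char, reset run to 1
  Position 6 ('b'): new char, reset run to 1
  Position 7 ('a'): new char, reset run to 1
Longest run: 'a' with length 3

3


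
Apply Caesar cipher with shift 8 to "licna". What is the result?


Caesar cipher: shift "licna" by 8
  'l' (pos 11) + 8 = pos 19 = 't'
  'i' (pos 8) + 8 = pos 16 = 'q'
  'c' (pos 2) + 8 = pos 10 = 'k'
  'n' (pos 13) + 8 = pos 21 = 'v'
  'a' (pos 0) + 8 = pos 8 = 'i'
Result: tqkvi

tqkvi


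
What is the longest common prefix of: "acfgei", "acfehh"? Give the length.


Words: acfgei, acfehh
  Position 0: all 'a' => match
  Position 1: all 'c' => match
  Position 2: all 'f' => match
  Position 3: ('g', 'e') => mismatch, stop
LCP = "acf" (length 3)

3


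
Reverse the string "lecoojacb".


Input: lecoojacb
Reading characters right to left:
  Position 8: 'b'
  Position 7: 'c'
  Position 6: 'a'
  Position 5: 'j'
  Position 4: 'o'
  Position 3: 'o'
  Position 2: 'c'
  Position 1: 'e'
  Position 0: 'l'
Reversed: bcajoocel

bcajoocel


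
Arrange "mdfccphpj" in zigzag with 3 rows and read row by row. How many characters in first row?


Zigzag "mdfccphpj" into 3 rows:
Placing characters:
  'm' => row 0
  'd' => row 1
  'f' => row 2
  'c' => row 1
  'c' => row 0
  'p' => row 1
  'h' => row 2
  'p' => row 1
  'j' => row 0
Rows:
  Row 0: "mcj"
  Row 1: "dcpp"
  Row 2: "fh"
First row length: 3

3


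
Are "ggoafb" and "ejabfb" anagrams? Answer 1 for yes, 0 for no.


Strings: "ggoafb", "ejabfb"
Sorted first:  abfggo
Sorted second: abbefj
Differ at position 2: 'f' vs 'b' => not anagrams

0


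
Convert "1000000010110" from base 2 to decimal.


Input: "1000000010110" in base 2
Positional expansion:
  Digit '1' (value 1) x 2^12 = 4096
  Digit '0' (value 0) x 2^11 = 0
  Digit '0' (value 0) x 2^10 = 0
  Digit '0' (value 0) x 2^9 = 0
  Digit '0' (value 0) x 2^8 = 0
  Digit '0' (value 0) x 2^7 = 0
  Digit '0' (value 0) x 2^6 = 0
  Digit '0' (value 0) x 2^5 = 0
  Digit '1' (value 1) x 2^4 = 16
  Digit '0' (value 0) x 2^3 = 0
  Digit '1' (value 1) x 2^2 = 4
  Digit '1' (value 1) x 2^1 = 2
  Digit '0' (value 0) x 2^0 = 0
Sum = 4118

4118


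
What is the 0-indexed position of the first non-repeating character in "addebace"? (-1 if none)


Input: addebace
Character frequencies:
  'a': 2
  'b': 1
  'c': 1
  'd': 2
  'e': 2
Scanning left to right for freq == 1:
  Position 0 ('a'): freq=2, skip
  Position 1 ('d'): freq=2, skip
  Position 2 ('d'): freq=2, skip
  Position 3 ('e'): freq=2, skip
  Position 4 ('b'): unique! => answer = 4

4


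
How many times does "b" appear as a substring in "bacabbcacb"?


Searching for "b" in "bacabbcacb"
Scanning each position:
  Position 0: "b" => MATCH
  Position 1: "a" => no
  Position 2: "c" => no
  Position 3: "a" => no
  Position 4: "b" => MATCH
  Position 5: "b" => MATCH
  Position 6: "c" => no
  Position 7: "a" => no
  Position 8: "c" => no
  Position 9: "b" => MATCH
Total occurrences: 4

4


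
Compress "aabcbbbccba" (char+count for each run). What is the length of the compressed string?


Input: aabcbbbccba
Runs:
  'a' x 2 => "a2"
  'b' x 1 => "b1"
  'c' x 1 => "c1"
  'b' x 3 => "b3"
  'c' x 2 => "c2"
  'b' x 1 => "b1"
  'a' x 1 => "a1"
Compressed: "a2b1c1b3c2b1a1"
Compressed length: 14

14


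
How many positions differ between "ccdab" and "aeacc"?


Comparing "ccdab" and "aeacc" position by position:
  Position 0: 'c' vs 'a' => DIFFER
  Position 1: 'c' vs 'e' => DIFFER
  Position 2: 'd' vs 'a' => DIFFER
  Position 3: 'a' vs 'c' => DIFFER
  Position 4: 'b' vs 'c' => DIFFER
Positions that differ: 5

5


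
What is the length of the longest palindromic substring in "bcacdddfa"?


Input: "bcacdddfa"
Checking substrings for palindromes:
  [1:4] "cac" (len 3) => palindrome
  [4:7] "ddd" (len 3) => palindrome
  [4:6] "dd" (len 2) => palindrome
  [5:7] "dd" (len 2) => palindrome
Longest palindromic substring: "cac" with length 3

3


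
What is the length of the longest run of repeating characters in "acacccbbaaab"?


Input: "acacccbbaaab"
Scanning for longest run:
  Position 1 ('c'): new char, reset run to 1
  Position 2 ('a'): new char, reset run to 1
  Position 3 ('c'): new char, reset run to 1
  Position 4 ('c'): continues run of 'c', length=2
  Position 5 ('c'): continues run of 'c', length=3
  Position 6 ('b'): new char, reset run to 1
  Position 7 ('b'): continues run of 'b', length=2
  Position 8 ('a'): new char, reset run to 1
  Position 9 ('a'): continues run of 'a', length=2
  Position 10 ('a'): continues run of 'a', length=3
  Position 11 ('b'): new char, reset run to 1
Longest run: 'c' with length 3

3


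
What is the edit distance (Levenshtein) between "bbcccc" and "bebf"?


Computing edit distance: "bbcccc" -> "bebf"
DP table:
           b    e    b    f
      0    1    2    3    4
  b   1    0    1    2    3
  b   2    1    1    1    2
  c   3    2    2    2    2
  c   4    3    3    3    3
  c   5    4    4    4    4
  c   6    5    5    5    5
Edit distance = dp[6][4] = 5

5


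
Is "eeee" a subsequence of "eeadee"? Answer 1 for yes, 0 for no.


Check if "eeee" is a subsequence of "eeadee"
Greedy scan:
  Position 0 ('e'): matches sub[0] = 'e'
  Position 1 ('e'): matches sub[1] = 'e'
  Position 2 ('a'): no match needed
  Position 3 ('d'): no match needed
  Position 4 ('e'): matches sub[2] = 'e'
  Position 5 ('e'): matches sub[3] = 'e'
All 4 characters matched => is a subsequence

1


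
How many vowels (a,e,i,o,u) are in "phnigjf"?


Input: phnigjf
Checking each character:
  'p' at position 0: consonant
  'h' at position 1: consonant
  'n' at position 2: consonant
  'i' at position 3: vowel (running total: 1)
  'g' at position 4: consonant
  'j' at position 5: consonant
  'f' at position 6: consonant
Total vowels: 1

1


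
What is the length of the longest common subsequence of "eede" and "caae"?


LCS of "eede" and "caae"
DP table:
           c    a    a    e
      0    0    0    0    0
  e   0    0    0    0    1
  e   0    0    0    0    1
  d   0    0    0    0    1
  e   0    0    0    0    1
LCS length = dp[4][4] = 1

1


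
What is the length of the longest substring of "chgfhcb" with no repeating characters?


Input: "chgfhcb"
Sliding window (track last position of each char):
  Position 0 ('c'): window [0,0] length 1 -- new best
  Position 1 ('h'): window [0,1] length 2 -- new best
  Position 2 ('g'): window [0,2] length 3 -- new best
  Position 3 ('f'): window [0,3] length 4 -- new best
  Position 4 ('h'): repeat (last at 1), move window start to 2
  Position 4 ('h'): window [2,4] length 3
  Position 5 ('c'): window [2,5] length 4
  Position 6 ('b'): window [2,6] length 5 -- new best
Longest substring with no repeats: "gfhcb" with length 5

5


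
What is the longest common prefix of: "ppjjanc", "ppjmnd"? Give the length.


Words: ppjjanc, ppjmnd
  Position 0: all 'p' => match
  Position 1: all 'p' => match
  Position 2: all 'j' => match
  Position 3: ('j', 'm') => mismatch, stop
LCP = "ppj" (length 3)

3


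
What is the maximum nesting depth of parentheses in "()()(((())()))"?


Input: "()()(((())()))"
Tracking depth:
  Position 0 '(': depth becomes 1
  Position 1 ')': depth becomes 0
  Position 2 '(': depth becomes 1
  Position 3 ')': depth becomes 0
  Position 4 '(': depth becomes 1
  Position 5 '(': depth becomes 2
  Position 6 '(': depth becomes 3
  Position 7 '(': depth becomes 4
  Position 8 ')': depth becomes 3
  Position 9 ')': depth becomes 2
  Position 10 '(': depth becomes 3
  Position 11 ')': depth becomes 2
  Position 12 ')': depth becomes 1
  Position 13 ')': depth becomes 0
Maximum depth reached: 4

4


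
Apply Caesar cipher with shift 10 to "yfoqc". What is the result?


Caesar cipher: shift "yfoqc" by 10
  'y' (pos 24) + 10 = pos 8 = 'i'
  'f' (pos 5) + 10 = pos 15 = 'p'
  'o' (pos 14) + 10 = pos 24 = 'y'
  'q' (pos 16) + 10 = pos 0 = 'a'
  'c' (pos 2) + 10 = pos 12 = 'm'
Result: ipyam

ipyam


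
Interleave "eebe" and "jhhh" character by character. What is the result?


Interleaving "eebe" and "jhhh":
  Position 0: 'e' from first, 'j' from second => "ej"
  Position 1: 'e' from first, 'h' from second => "eh"
  Position 2: 'b' from first, 'h' from second => "bh"
  Position 3: 'e' from first, 'h' from second => "eh"
Result: ejehbheh

ejehbheh


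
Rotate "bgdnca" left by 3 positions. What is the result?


Input: "bgdnca", rotate left by 3
First 3 characters: "bgd"
Remaining characters: "nca"
Concatenate remaining + first: "nca" + "bgd" = "ncabgd"

ncabgd


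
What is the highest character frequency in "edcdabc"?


Input: edcdabc
Character counts:
  'a': 1
  'b': 1
  'c': 2
  'd': 2
  'e': 1
Maximum frequency: 2

2


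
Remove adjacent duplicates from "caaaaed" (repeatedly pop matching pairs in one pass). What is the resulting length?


Input: caaaaed
Stack-based adjacent duplicate removal:
  Read 'c': push. Stack: c
  Read 'a': push. Stack: ca
  Read 'a': matches stack top 'a' => pop. Stack: c
  Read 'a': push. Stack: ca
  Read 'a': matches stack top 'a' => pop. Stack: c
  Read 'e': push. Stack: ce
  Read 'd': push. Stack: ced
Final stack: "ced" (length 3)

3


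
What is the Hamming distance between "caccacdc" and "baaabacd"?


Comparing "caccacdc" and "baaabacd" position by position:
  Position 0: 'c' vs 'b' => differ
  Position 1: 'a' vs 'a' => same
  Position 2: 'c' vs 'a' => differ
  Position 3: 'c' vs 'a' => differ
  Position 4: 'a' vs 'b' => differ
  Position 5: 'c' vs 'a' => differ
  Position 6: 'd' vs 'c' => differ
  Position 7: 'c' vs 'd' => differ
Total differences (Hamming distance): 7

7


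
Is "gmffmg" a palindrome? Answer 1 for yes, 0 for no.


Input: gmffmg
Reversed: gmffmg
  Compare pos 0 ('g') with pos 5 ('g'): match
  Compare pos 1 ('m') with pos 4 ('m'): match
  Compare pos 2 ('f') with pos 3 ('f'): match
Result: palindrome

1


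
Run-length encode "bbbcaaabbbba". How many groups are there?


Input: bbbcaaabbbba
Scanning for consecutive runs:
  Group 1: 'b' x 3 (positions 0-2)
  Group 2: 'c' x 1 (positions 3-3)
  Group 3: 'a' x 3 (positions 4-6)
  Group 4: 'b' x 4 (positions 7-10)
  Group 5: 'a' x 1 (positions 11-11)
Total groups: 5

5


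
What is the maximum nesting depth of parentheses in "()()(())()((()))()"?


Input: "()()(())()((()))()"
Tracking depth:
  Position 0 '(': depth becomes 1
  Position 1 ')': depth becomes 0
  Position 2 '(': depth becomes 1
  Position 3 ')': depth becomes 0
  Position 4 '(': depth becomes 1
  Position 5 '(': depth becomes 2
  Position 6 ')': depth becomes 1
  Position 7 ')': depth becomes 0
  Position 8 '(': depth becomes 1
  Position 9 ')': depth becomes 0
  Position 10 '(': depth becomes 1
  Position 11 '(': depth becomes 2
  Position 12 '(': depth becomes 3
  Position 13 ')': depth becomes 2
  Position 14 ')': depth becomes 1
  Position 15 ')': depth becomes 0
  Position 16 '(': depth becomes 1
  Position 17 ')': depth becomes 0
Maximum depth reached: 3

3


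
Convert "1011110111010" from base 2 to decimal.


Input: "1011110111010" in base 2
Positional expansion:
  Digit '1' (value 1) x 2^12 = 4096
  Digit '0' (value 0) x 2^11 = 0
  Digit '1' (value 1) x 2^10 = 1024
  Digit '1' (value 1) x 2^9 = 512
  Digit '1' (value 1) x 2^8 = 256
  Digit '1' (value 1) x 2^7 = 128
  Digit '0' (value 0) x 2^6 = 0
  Digit '1' (value 1) x 2^5 = 32
  Digit '1' (value 1) x 2^4 = 16
  Digit '1' (value 1) x 2^3 = 8
  Digit '0' (value 0) x 2^2 = 0
  Digit '1' (value 1) x 2^1 = 2
  Digit '0' (value 0) x 2^0 = 0
Sum = 6074

6074


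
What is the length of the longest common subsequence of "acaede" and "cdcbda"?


LCS of "acaede" and "cdcbda"
DP table:
           c    d    c    b    d    a
      0    0    0    0    0    0    0
  a   0    0    0    0    0    0    1
  c   0    1    1    1    1    1    1
  a   0    1    1    1    1    1    2
  e   0    1    1    1    1    1    2
  d   0    1    2    2    2    2    2
  e   0    1    2    2    2    2    2
LCS length = dp[6][6] = 2

2


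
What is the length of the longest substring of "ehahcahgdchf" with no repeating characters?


Input: "ehahcahgdchf"
Sliding window (track last position of each char):
  Position 0 ('e'): window [0,0] length 1 -- new best
  Position 1 ('h'): window [0,1] length 2 -- new best
  Position 2 ('a'): window [0,2] length 3 -- new best
  Position 3 ('h'): repeat (last at 1), move window start to 2
  Position 3 ('h'): window [2,3] length 2
  Position 4 ('c'): window [2,4] length 3
  Position 5 ('a'): repeat (last at 2), move window start to 3
  Position 5 ('a'): window [3,5] length 3
  Position 6 ('h'): repeat (last at 3), move window start to 4
  Position 6 ('h'): window [4,6] length 3
  Position 7 ('g'): window [4,7] length 4 -- new best
  Position 8 ('d'): window [4,8] length 5 -- new best
  Position 9 ('c'): repeat (last at 4), move window start to 5
  Position 9 ('c'): window [5,9] length 5
  Position 10 ('h'): repeat (last at 6), move window start to 7
  Position 10 ('h'): window [7,10] length 4
  Position 11 ('f'): window [7,11] length 5
Longest substring with no repeats: "cahgd" with length 5

5


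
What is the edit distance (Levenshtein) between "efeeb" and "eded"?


Computing edit distance: "efeeb" -> "eded"
DP table:
           e    d    e    d
      0    1    2    3    4
  e   1    0    1    2    3
  f   2    1    1    2    3
  e   3    2    2    1    2
  e   4    3    3    2    2
  b   5    4    4    3    3
Edit distance = dp[5][4] = 3

3


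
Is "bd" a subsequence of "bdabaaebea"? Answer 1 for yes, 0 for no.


Check if "bd" is a subsequence of "bdabaaebea"
Greedy scan:
  Position 0 ('b'): matches sub[0] = 'b'
  Position 1 ('d'): matches sub[1] = 'd'
  Position 2 ('a'): no match needed
  Position 3 ('b'): no match needed
  Position 4 ('a'): no match needed
  Position 5 ('a'): no match needed
  Position 6 ('e'): no match needed
  Position 7 ('b'): no match needed
  Position 8 ('e'): no match needed
  Position 9 ('a'): no match needed
All 2 characters matched => is a subsequence

1


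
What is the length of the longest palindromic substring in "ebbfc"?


Input: "ebbfc"
Checking substrings for palindromes:
  [1:3] "bb" (len 2) => palindrome
Longest palindromic substring: "bb" with length 2

2


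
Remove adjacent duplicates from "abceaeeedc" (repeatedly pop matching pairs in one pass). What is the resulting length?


Input: abceaeeedc
Stack-based adjacent duplicate removal:
  Read 'a': push. Stack: a
  Read 'b': push. Stack: ab
  Read 'c': push. Stack: abc
  Read 'e': push. Stack: abce
  Read 'a': push. Stack: abcea
  Read 'e': push. Stack: abceae
  Read 'e': matches stack top 'e' => pop. Stack: abcea
  Read 'e': push. Stack: abceae
  Read 'd': push. Stack: abceaed
  Read 'c': push. Stack: abceaedc
Final stack: "abceaedc" (length 8)

8


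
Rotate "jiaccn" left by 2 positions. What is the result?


Input: "jiaccn", rotate left by 2
First 2 characters: "ji"
Remaining characters: "accn"
Concatenate remaining + first: "accn" + "ji" = "accnji"

accnji


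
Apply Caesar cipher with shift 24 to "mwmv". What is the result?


Caesar cipher: shift "mwmv" by 24
  'm' (pos 12) + 24 = pos 10 = 'k'
  'w' (pos 22) + 24 = pos 20 = 'u'
  'm' (pos 12) + 24 = pos 10 = 'k'
  'v' (pos 21) + 24 = pos 19 = 't'
Result: kukt

kukt


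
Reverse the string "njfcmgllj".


Input: njfcmgllj
Reading characters right to left:
  Position 8: 'j'
  Position 7: 'l'
  Position 6: 'l'
  Position 5: 'g'
  Position 4: 'm'
  Position 3: 'c'
  Position 2: 'f'
  Position 1: 'j'
  Position 0: 'n'
Reversed: jllgmcfjn

jllgmcfjn


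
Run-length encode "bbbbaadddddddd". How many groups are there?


Input: bbbbaadddddddd
Scanning for consecutive runs:
  Group 1: 'b' x 4 (positions 0-3)
  Group 2: 'a' x 2 (positions 4-5)
  Group 3: 'd' x 8 (positions 6-13)
Total groups: 3

3


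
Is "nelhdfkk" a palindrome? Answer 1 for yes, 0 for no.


Input: nelhdfkk
Reversed: kkfdhlen
  Compare pos 0 ('n') with pos 7 ('k'): MISMATCH
  Compare pos 1 ('e') with pos 6 ('k'): MISMATCH
  Compare pos 2 ('l') with pos 5 ('f'): MISMATCH
  Compare pos 3 ('h') with pos 4 ('d'): MISMATCH
Result: not a palindrome

0


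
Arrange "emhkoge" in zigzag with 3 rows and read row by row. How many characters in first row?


Zigzag "emhkoge" into 3 rows:
Placing characters:
  'e' => row 0
  'm' => row 1
  'h' => row 2
  'k' => row 1
  'o' => row 0
  'g' => row 1
  'e' => row 2
Rows:
  Row 0: "eo"
  Row 1: "mkg"
  Row 2: "he"
First row length: 2

2


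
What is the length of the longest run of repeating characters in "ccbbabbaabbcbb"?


Input: "ccbbabbaabbcbb"
Scanning for longest run:
  Position 1 ('c'): continues run of 'c', length=2
  Position 2 ('b'): new char, reset run to 1
  Position 3 ('b'): continues run of 'b', length=2
  Position 4 ('a'): new char, reset run to 1
  Position 5 ('b'): new char, reset run to 1
  Position 6 ('b'): continues run of 'b', length=2
  Position 7 ('a'): new char, reset run to 1
  Position 8 ('a'): continues run of 'a', length=2
  Position 9 ('b'): new char, reset run to 1
  Position 10 ('b'): continues run of 'b', length=2
  Position 11 ('c'): new char, reset run to 1
  Position 12 ('b'): new char, reset run to 1
  Position 13 ('b'): continues run of 'b', length=2
Longest run: 'c' with length 2

2


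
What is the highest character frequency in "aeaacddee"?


Input: aeaacddee
Character counts:
  'a': 3
  'c': 1
  'd': 2
  'e': 3
Maximum frequency: 3

3


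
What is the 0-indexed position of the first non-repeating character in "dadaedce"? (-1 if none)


Input: dadaedce
Character frequencies:
  'a': 2
  'c': 1
  'd': 3
  'e': 2
Scanning left to right for freq == 1:
  Position 0 ('d'): freq=3, skip
  Position 1 ('a'): freq=2, skip
  Position 2 ('d'): freq=3, skip
  Position 3 ('a'): freq=2, skip
  Position 4 ('e'): freq=2, skip
  Position 5 ('d'): freq=3, skip
  Position 6 ('c'): unique! => answer = 6

6


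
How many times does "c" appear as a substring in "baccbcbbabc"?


Searching for "c" in "baccbcbbabc"
Scanning each position:
  Position 0: "b" => no
  Position 1: "a" => no
  Position 2: "c" => MATCH
  Position 3: "c" => MATCH
  Position 4: "b" => no
  Position 5: "c" => MATCH
  Position 6: "b" => no
  Position 7: "b" => no
  Position 8: "a" => no
  Position 9: "b" => no
  Position 10: "c" => MATCH
Total occurrences: 4

4


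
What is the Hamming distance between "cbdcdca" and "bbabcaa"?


Comparing "cbdcdca" and "bbabcaa" position by position:
  Position 0: 'c' vs 'b' => differ
  Position 1: 'b' vs 'b' => same
  Position 2: 'd' vs 'a' => differ
  Position 3: 'c' vs 'b' => differ
  Position 4: 'd' vs 'c' => differ
  Position 5: 'c' vs 'a' => differ
  Position 6: 'a' vs 'a' => same
Total differences (Hamming distance): 5

5


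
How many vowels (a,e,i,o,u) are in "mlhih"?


Input: mlhih
Checking each character:
  'm' at position 0: consonant
  'l' at position 1: consonant
  'h' at position 2: consonant
  'i' at position 3: vowel (running total: 1)
  'h' at position 4: consonant
Total vowels: 1

1


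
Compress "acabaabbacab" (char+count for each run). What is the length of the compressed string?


Input: acabaabbacab
Runs:
  'a' x 1 => "a1"
  'c' x 1 => "c1"
  'a' x 1 => "a1"
  'b' x 1 => "b1"
  'a' x 2 => "a2"
  'b' x 2 => "b2"
  'a' x 1 => "a1"
  'c' x 1 => "c1"
  'a' x 1 => "a1"
  'b' x 1 => "b1"
Compressed: "a1c1a1b1a2b2a1c1a1b1"
Compressed length: 20

20


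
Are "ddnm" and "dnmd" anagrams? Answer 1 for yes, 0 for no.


Strings: "ddnm", "dnmd"
Sorted first:  ddmn
Sorted second: ddmn
Sorted forms match => anagrams

1


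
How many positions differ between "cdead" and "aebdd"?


Comparing "cdead" and "aebdd" position by position:
  Position 0: 'c' vs 'a' => DIFFER
  Position 1: 'd' vs 'e' => DIFFER
  Position 2: 'e' vs 'b' => DIFFER
  Position 3: 'a' vs 'd' => DIFFER
  Position 4: 'd' vs 'd' => same
Positions that differ: 4

4


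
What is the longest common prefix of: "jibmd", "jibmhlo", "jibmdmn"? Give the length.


Words: jibmd, jibmhlo, jibmdmn
  Position 0: all 'j' => match
  Position 1: all 'i' => match
  Position 2: all 'b' => match
  Position 3: all 'm' => match
  Position 4: ('d', 'h', 'd') => mismatch, stop
LCP = "jibm" (length 4)

4


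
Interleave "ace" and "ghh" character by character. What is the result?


Interleaving "ace" and "ghh":
  Position 0: 'a' from first, 'g' from second => "ag"
  Position 1: 'c' from first, 'h' from second => "ch"
  Position 2: 'e' from first, 'h' from second => "eh"
Result: agcheh

agcheh


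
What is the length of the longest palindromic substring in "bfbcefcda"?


Input: "bfbcefcda"
Checking substrings for palindromes:
  [0:3] "bfb" (len 3) => palindrome
Longest palindromic substring: "bfb" with length 3

3


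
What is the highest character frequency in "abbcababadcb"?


Input: abbcababadcb
Character counts:
  'a': 4
  'b': 5
  'c': 2
  'd': 1
Maximum frequency: 5

5


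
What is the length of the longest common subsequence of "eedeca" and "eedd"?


LCS of "eedeca" and "eedd"
DP table:
           e    e    d    d
      0    0    0    0    0
  e   0    1    1    1    1
  e   0    1    2    2    2
  d   0    1    2    3    3
  e   0    1    2    3    3
  c   0    1    2    3    3
  a   0    1    2    3    3
LCS length = dp[6][4] = 3

3


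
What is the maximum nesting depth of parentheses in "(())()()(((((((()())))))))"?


Input: "(())()()(((((((()())))))))"
Tracking depth:
  Position 0 '(': depth becomes 1
  Position 1 '(': depth becomes 2
  Position 2 ')': depth becomes 1
  Position 3 ')': depth becomes 0
  Position 4 '(': depth becomes 1
  Position 5 ')': depth becomes 0
  Position 6 '(': depth becomes 1
  Position 7 ')': depth becomes 0
  Position 8 '(': depth becomes 1
  Position 9 '(': depth becomes 2
  Position 10 '(': depth becomes 3
  Position 11 '(': depth becomes 4
  Position 12 '(': depth becomes 5
  Position 13 '(': depth becomes 6
  Position 14 '(': depth becomes 7
  Position 15 '(': depth becomes 8
  Position 16 ')': depth becomes 7
  Position 17 '(': depth becomes 8
  Position 18 ')': depth becomes 7
  Position 19 ')': depth becomes 6
  Position 20 ')': depth becomes 5
  Position 21 ')': depth becomes 4
  Position 22 ')': depth becomes 3
  Position 23 ')': depth becomes 2
  Position 24 ')': depth becomes 1
  Position 25 ')': depth becomes 0
Maximum depth reached: 8

8


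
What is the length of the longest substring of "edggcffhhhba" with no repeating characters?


Input: "edggcffhhhba"
Sliding window (track last position of each char):
  Position 0 ('e'): window [0,0] length 1 -- new best
  Position 1 ('d'): window [0,1] length 2 -- new best
  Position 2 ('g'): window [0,2] length 3 -- new best
  Position 3 ('g'): repeat (last at 2), move window start to 3
  Position 3 ('g'): window [3,3] length 1
  Position 4 ('c'): window [3,4] length 2
  Position 5 ('f'): window [3,5] length 3
  Position 6 ('f'): repeat (last at 5), move window start to 6
  Position 6 ('f'): window [6,6] length 1
  Position 7 ('h'): window [6,7] length 2
  Position 8 ('h'): repeat (last at 7), move window start to 8
  Position 8 ('h'): window [8,8] length 1
  Position 9 ('h'): repeat (last at 8), move window start to 9
  Position 9 ('h'): window [9,9] length 1
  Position 10 ('b'): window [9,10] length 2
  Position 11 ('a'): window [9,11] length 3
Longest substring with no repeats: "edg" with length 3

3


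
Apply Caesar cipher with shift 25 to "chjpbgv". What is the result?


Caesar cipher: shift "chjpbgv" by 25
  'c' (pos 2) + 25 = pos 1 = 'b'
  'h' (pos 7) + 25 = pos 6 = 'g'
  'j' (pos 9) + 25 = pos 8 = 'i'
  'p' (pos 15) + 25 = pos 14 = 'o'
  'b' (pos 1) + 25 = pos 0 = 'a'
  'g' (pos 6) + 25 = pos 5 = 'f'
  'v' (pos 21) + 25 = pos 20 = 'u'
Result: bgioafu

bgioafu


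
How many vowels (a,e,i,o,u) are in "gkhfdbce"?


Input: gkhfdbce
Checking each character:
  'g' at position 0: consonant
  'k' at position 1: consonant
  'h' at position 2: consonant
  'f' at position 3: consonant
  'd' at position 4: consonant
  'b' at position 5: consonant
  'c' at position 6: consonant
  'e' at position 7: vowel (running total: 1)
Total vowels: 1

1


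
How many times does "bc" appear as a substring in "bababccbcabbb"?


Searching for "bc" in "bababccbcabbb"
Scanning each position:
  Position 0: "ba" => no
  Position 1: "ab" => no
  Position 2: "ba" => no
  Position 3: "ab" => no
  Position 4: "bc" => MATCH
  Position 5: "cc" => no
  Position 6: "cb" => no
  Position 7: "bc" => MATCH
  Position 8: "ca" => no
  Position 9: "ab" => no
  Position 10: "bb" => no
  Position 11: "bb" => no
Total occurrences: 2

2


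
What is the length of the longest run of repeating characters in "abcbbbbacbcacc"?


Input: "abcbbbbacbcacc"
Scanning for longest run:
  Position 1 ('b'): new char, reset run to 1
  Position 2 ('c'): new char, reset run to 1
  Position 3 ('b'): new char, reset run to 1
  Position 4 ('b'): continues run of 'b', length=2
  Position 5 ('b'): continues run of 'b', length=3
  Position 6 ('b'): continues run of 'b', length=4
  Position 7 ('a'): new char, reset run to 1
  Position 8 ('c'): new char, reset run to 1
  Position 9 ('b'): new char, reset run to 1
  Position 10 ('c'): new char, reset run to 1
  Position 11 ('a'): new char, reset run to 1
  Position 12 ('c'): new char, reset run to 1
  Position 13 ('c'): continues run of 'c', length=2
Longest run: 'b' with length 4

4


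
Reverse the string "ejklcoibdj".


Input: ejklcoibdj
Reading characters right to left:
  Position 9: 'j'
  Position 8: 'd'
  Position 7: 'b'
  Position 6: 'i'
  Position 5: 'o'
  Position 4: 'c'
  Position 3: 'l'
  Position 2: 'k'
  Position 1: 'j'
  Position 0: 'e'
Reversed: jdbioclkje

jdbioclkje


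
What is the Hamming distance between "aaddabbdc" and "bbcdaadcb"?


Comparing "aaddabbdc" and "bbcdaadcb" position by position:
  Position 0: 'a' vs 'b' => differ
  Position 1: 'a' vs 'b' => differ
  Position 2: 'd' vs 'c' => differ
  Position 3: 'd' vs 'd' => same
  Position 4: 'a' vs 'a' => same
  Position 5: 'b' vs 'a' => differ
  Position 6: 'b' vs 'd' => differ
  Position 7: 'd' vs 'c' => differ
  Position 8: 'c' vs 'b' => differ
Total differences (Hamming distance): 7

7


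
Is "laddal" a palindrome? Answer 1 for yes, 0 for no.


Input: laddal
Reversed: laddal
  Compare pos 0 ('l') with pos 5 ('l'): match
  Compare pos 1 ('a') with pos 4 ('a'): match
  Compare pos 2 ('d') with pos 3 ('d'): match
Result: palindrome

1


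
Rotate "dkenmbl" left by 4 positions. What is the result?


Input: "dkenmbl", rotate left by 4
First 4 characters: "dken"
Remaining characters: "mbl"
Concatenate remaining + first: "mbl" + "dken" = "mbldken"

mbldken


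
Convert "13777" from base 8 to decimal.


Input: "13777" in base 8
Positional expansion:
  Digit '1' (value 1) x 8^4 = 4096
  Digit '3' (value 3) x 8^3 = 1536
  Digit '7' (value 7) x 8^2 = 448
  Digit '7' (value 7) x 8^1 = 56
  Digit '7' (value 7) x 8^0 = 7
Sum = 6143

6143


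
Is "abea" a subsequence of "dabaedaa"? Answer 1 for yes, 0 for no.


Check if "abea" is a subsequence of "dabaedaa"
Greedy scan:
  Position 0 ('d'): no match needed
  Position 1 ('a'): matches sub[0] = 'a'
  Position 2 ('b'): matches sub[1] = 'b'
  Position 3 ('a'): no match needed
  Position 4 ('e'): matches sub[2] = 'e'
  Position 5 ('d'): no match needed
  Position 6 ('a'): matches sub[3] = 'a'
  Position 7 ('a'): no match needed
All 4 characters matched => is a subsequence

1


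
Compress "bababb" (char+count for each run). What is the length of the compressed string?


Input: bababb
Runs:
  'b' x 1 => "b1"
  'a' x 1 => "a1"
  'b' x 1 => "b1"
  'a' x 1 => "a1"
  'b' x 2 => "b2"
Compressed: "b1a1b1a1b2"
Compressed length: 10

10


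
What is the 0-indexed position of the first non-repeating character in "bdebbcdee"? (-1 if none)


Input: bdebbcdee
Character frequencies:
  'b': 3
  'c': 1
  'd': 2
  'e': 3
Scanning left to right for freq == 1:
  Position 0 ('b'): freq=3, skip
  Position 1 ('d'): freq=2, skip
  Position 2 ('e'): freq=3, skip
  Position 3 ('b'): freq=3, skip
  Position 4 ('b'): freq=3, skip
  Position 5 ('c'): unique! => answer = 5

5


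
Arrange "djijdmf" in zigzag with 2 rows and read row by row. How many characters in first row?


Zigzag "djijdmf" into 2 rows:
Placing characters:
  'd' => row 0
  'j' => row 1
  'i' => row 0
  'j' => row 1
  'd' => row 0
  'm' => row 1
  'f' => row 0
Rows:
  Row 0: "didf"
  Row 1: "jjm"
First row length: 4

4


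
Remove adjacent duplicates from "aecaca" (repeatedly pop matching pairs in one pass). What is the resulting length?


Input: aecaca
Stack-based adjacent duplicate removal:
  Read 'a': push. Stack: a
  Read 'e': push. Stack: ae
  Read 'c': push. Stack: aec
  Read 'a': push. Stack: aeca
  Read 'c': push. Stack: aecac
  Read 'a': push. Stack: aecaca
Final stack: "aecaca" (length 6)

6


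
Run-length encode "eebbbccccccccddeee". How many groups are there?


Input: eebbbccccccccddeee
Scanning for consecutive runs:
  Group 1: 'e' x 2 (positions 0-1)
  Group 2: 'b' x 3 (positions 2-4)
  Group 3: 'c' x 8 (positions 5-12)
  Group 4: 'd' x 2 (positions 13-14)
  Group 5: 'e' x 3 (positions 15-17)
Total groups: 5

5


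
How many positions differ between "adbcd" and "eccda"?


Comparing "adbcd" and "eccda" position by position:
  Position 0: 'a' vs 'e' => DIFFER
  Position 1: 'd' vs 'c' => DIFFER
  Position 2: 'b' vs 'c' => DIFFER
  Position 3: 'c' vs 'd' => DIFFER
  Position 4: 'd' vs 'a' => DIFFER
Positions that differ: 5

5


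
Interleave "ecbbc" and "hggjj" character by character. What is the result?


Interleaving "ecbbc" and "hggjj":
  Position 0: 'e' from first, 'h' from second => "eh"
  Position 1: 'c' from first, 'g' from second => "cg"
  Position 2: 'b' from first, 'g' from second => "bg"
  Position 3: 'b' from first, 'j' from second => "bj"
  Position 4: 'c' from first, 'j' from second => "cj"
Result: ehcgbgbjcj

ehcgbgbjcj


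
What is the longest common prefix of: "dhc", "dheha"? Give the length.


Words: dhc, dheha
  Position 0: all 'd' => match
  Position 1: all 'h' => match
  Position 2: ('c', 'e') => mismatch, stop
LCP = "dh" (length 2)

2


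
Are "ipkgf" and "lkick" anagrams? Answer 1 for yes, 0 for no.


Strings: "ipkgf", "lkick"
Sorted first:  fgikp
Sorted second: cikkl
Differ at position 0: 'f' vs 'c' => not anagrams

0


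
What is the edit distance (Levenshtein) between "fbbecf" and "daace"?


Computing edit distance: "fbbecf" -> "daace"
DP table:
           d    a    a    c    e
      0    1    2    3    4    5
  f   1    1    2    3    4    5
  b   2    2    2    3    4    5
  b   3    3    3    3    4    5
  e   4    4    4    4    4    4
  c   5    5    5    5    4    5
  f   6    6    6    6    5    5
Edit distance = dp[6][5] = 5

5


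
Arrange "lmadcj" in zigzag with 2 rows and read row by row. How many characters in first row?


Zigzag "lmadcj" into 2 rows:
Placing characters:
  'l' => row 0
  'm' => row 1
  'a' => row 0
  'd' => row 1
  'c' => row 0
  'j' => row 1
Rows:
  Row 0: "lac"
  Row 1: "mdj"
First row length: 3

3
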